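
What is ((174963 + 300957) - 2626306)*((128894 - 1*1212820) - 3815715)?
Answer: 10536119411426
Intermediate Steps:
((174963 + 300957) - 2626306)*((128894 - 1*1212820) - 3815715) = (475920 - 2626306)*((128894 - 1212820) - 3815715) = -2150386*(-1083926 - 3815715) = -2150386*(-4899641) = 10536119411426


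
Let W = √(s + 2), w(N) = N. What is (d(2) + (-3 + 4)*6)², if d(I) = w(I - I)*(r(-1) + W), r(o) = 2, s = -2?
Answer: 36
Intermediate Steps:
W = 0 (W = √(-2 + 2) = √0 = 0)
d(I) = 0 (d(I) = (I - I)*(2 + 0) = 0*2 = 0)
(d(2) + (-3 + 4)*6)² = (0 + (-3 + 4)*6)² = (0 + 1*6)² = (0 + 6)² = 6² = 36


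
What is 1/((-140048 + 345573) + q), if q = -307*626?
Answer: 1/13343 ≈ 7.4946e-5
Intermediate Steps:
q = -192182
1/((-140048 + 345573) + q) = 1/((-140048 + 345573) - 192182) = 1/(205525 - 192182) = 1/13343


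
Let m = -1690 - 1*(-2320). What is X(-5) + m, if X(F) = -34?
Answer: 596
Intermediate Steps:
m = 630 (m = -1690 + 2320 = 630)
X(-5) + m = -34 + 630 = 596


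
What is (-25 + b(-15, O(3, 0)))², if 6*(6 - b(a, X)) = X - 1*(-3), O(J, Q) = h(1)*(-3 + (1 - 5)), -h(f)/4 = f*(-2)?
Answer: 3721/36 ≈ 103.36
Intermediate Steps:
h(f) = 8*f (h(f) = -4*f*(-2) = -(-8)*f = 8*f)
O(J, Q) = -56 (O(J, Q) = (8*1)*(-3 + (1 - 5)) = 8*(-3 - 4) = 8*(-7) = -56)
b(a, X) = 11/2 - X/6 (b(a, X) = 6 - (X - 1*(-3))/6 = 6 - (X + 3)/6 = 6 - (3 + X)/6 = 6 + (-½ - X/6) = 11/2 - X/6)
(-25 + b(-15, O(3, 0)))² = (-25 + (11/2 - ⅙*(-56)))² = (-25 + (11/2 + 28/3))² = (-25 + 89/6)² = (-61/6)² = 3721/36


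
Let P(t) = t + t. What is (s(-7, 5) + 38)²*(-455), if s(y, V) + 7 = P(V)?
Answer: -764855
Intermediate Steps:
P(t) = 2*t
s(y, V) = -7 + 2*V
(s(-7, 5) + 38)²*(-455) = ((-7 + 2*5) + 38)²*(-455) = ((-7 + 10) + 38)²*(-455) = (3 + 38)²*(-455) = 41²*(-455) = 1681*(-455) = -764855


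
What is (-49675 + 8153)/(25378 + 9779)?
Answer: -41522/35157 ≈ -1.1810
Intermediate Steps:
(-49675 + 8153)/(25378 + 9779) = -41522/35157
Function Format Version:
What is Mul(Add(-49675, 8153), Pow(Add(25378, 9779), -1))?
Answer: Rational(-41522, 35157) ≈ -1.1810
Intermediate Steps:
Mul(Add(-49675, 8153), Pow(Add(25378, 9779), -1)) = Mul(-41522, Pow(35157, -1)) = Mul(-41522, Rational(1, 35157)) = Rational(-41522, 35157)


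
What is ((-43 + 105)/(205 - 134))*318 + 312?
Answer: 41868/71 ≈ 589.69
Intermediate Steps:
((-43 + 105)/(205 - 134))*318 + 312 = (62/71)*318 + 312 = 19716/71 + 312 = 41868/71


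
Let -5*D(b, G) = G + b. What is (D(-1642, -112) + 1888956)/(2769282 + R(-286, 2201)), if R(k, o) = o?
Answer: 9446534/13857415 ≈ 0.68169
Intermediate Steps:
D(b, G) = -G/5 - b/5 (D(b, G) = -(G + b)/5 = -G/5 - b/5)
(D(-1642, -112) + 1888956)/(2769282 + R(-286, 2201)) = ((-1/5*(-112) - 1/5*(-1642)) + 1888956)/(2769282 + 2201) = ((112/5 + 1642/5) + 1888956)/2771483 = (1754/5 + 1888956)*(1/2771483) = (9446534/5)*(1/2771483) = 9446534/13857415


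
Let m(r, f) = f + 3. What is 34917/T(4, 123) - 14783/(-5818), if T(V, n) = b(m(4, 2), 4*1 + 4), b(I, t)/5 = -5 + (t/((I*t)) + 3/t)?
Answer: -540853419/343262 ≈ -1575.6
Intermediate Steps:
m(r, f) = 3 + f
b(I, t) = -25 + 5/I + 15/t (b(I, t) = 5*(-5 + (t/((I*t)) + 3/t)) = 5*(-5 + (t*(1/(I*t)) + 3/t)) = 5*(-5 + (1/I + 3/t)) = 5*(-5 + 1/I + 3/t) = -25 + 5/I + 15/t)
T(V, n) = -177/8 (T(V, n) = -25 + 5/(3 + 2) + 15/(4*1 + 4) = -25 + 5/5 + 15/(4 + 4) = -25 + 5*(1/5) + 15/8 = -25 + 1 + 15*(1/8) = -25 + 1 + 15/8 = -177/8)
34917/T(4, 123) - 14783/(-5818) = 34917/(-177/8) - 14783/(-5818) = 34917*(-8/177) - 14783*(-1/5818) = -93112/59 + 14783/5818 = -540853419/343262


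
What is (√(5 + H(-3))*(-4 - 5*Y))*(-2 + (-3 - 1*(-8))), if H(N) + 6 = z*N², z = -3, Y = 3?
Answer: -114*I*√7 ≈ -301.62*I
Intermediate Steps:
H(N) = -6 - 3*N²
(√(5 + H(-3))*(-4 - 5*Y))*(-2 + (-3 - 1*(-8))) = (√(5 + (-6 - 3*(-3)²))*(-4 - 5*3))*(-2 + (-3 - 1*(-8))) = (√(5 + (-6 - 3*9))*(-4 - 15))*(-2 + (-3 + 8)) = (√(5 + (-6 - 27))*(-19))*(-2 + 5) = (√(5 - 33)*(-19))*3 = (√(-28)*(-19))*3 = ((2*I*√7)*(-19))*3 = -38*I*√7*3 = -114*I*√7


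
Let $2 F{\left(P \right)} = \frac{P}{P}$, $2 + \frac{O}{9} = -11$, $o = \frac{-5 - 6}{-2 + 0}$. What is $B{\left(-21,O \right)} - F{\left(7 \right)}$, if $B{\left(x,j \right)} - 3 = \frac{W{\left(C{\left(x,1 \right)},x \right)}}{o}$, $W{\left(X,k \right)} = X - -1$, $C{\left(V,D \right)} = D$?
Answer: $\frac{63}{22} \approx 2.8636$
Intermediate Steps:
$W{\left(X,k \right)} = 1 + X$ ($W{\left(X,k \right)} = X + 1 = 1 + X$)
$o = \frac{11}{2}$ ($o = - \frac{11}{-2} = \left(-11\right) \left(- \frac{1}{2}\right) = \frac{11}{2} \approx 5.5$)
$O = -117$ ($O = -18 + 9 \left(-11\right) = -18 - 99 = -117$)
$F{\left(P \right)} = \frac{1}{2}$ ($F{\left(P \right)} = \frac{P \frac{1}{P}}{2} = \frac{1}{2} \cdot 1 = \frac{1}{2}$)
$B{\left(x,j \right)} = \frac{37}{11}$ ($B{\left(x,j \right)} = 3 + \frac{1 + 1}{\frac{11}{2}} = 3 + 2 \cdot \frac{2}{11} = 3 + \frac{4}{11} = \frac{37}{11}$)
$B{\left(-21,O \right)} - F{\left(7 \right)} = \frac{37}{11} - \frac{1}{2} = \frac{63}{22}$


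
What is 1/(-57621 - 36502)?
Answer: -1/94123 ≈ -1.0624e-5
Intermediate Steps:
1/(-57621 - 36502) = 1/(-94123) = -1/94123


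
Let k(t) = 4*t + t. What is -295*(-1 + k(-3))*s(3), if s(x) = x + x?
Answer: 28320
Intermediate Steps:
s(x) = 2*x
k(t) = 5*t
-295*(-1 + k(-3))*s(3) = -295*(-1 + 5*(-3))*2*3 = -295*(-1 - 15)*6 = -(-4720)*6 = -295*(-96) = 28320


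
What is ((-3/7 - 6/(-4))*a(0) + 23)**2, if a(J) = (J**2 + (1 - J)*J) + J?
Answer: 529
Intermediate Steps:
a(J) = J + J**2 + J*(1 - J) (a(J) = (J**2 + J*(1 - J)) + J = J + J**2 + J*(1 - J))
((-3/7 - 6/(-4))*a(0) + 23)**2 = ((-3/7 - 6/(-4))*(2*0) + 23)**2 = ((-3*1/7 - 6*(-1/4))*0 + 23)**2 = ((-3/7 + 3/2)*0 + 23)**2 = ((15/14)*0 + 23)**2 = (0 + 23)**2 = 23**2 = 529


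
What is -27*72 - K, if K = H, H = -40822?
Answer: 38878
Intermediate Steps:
K = -40822
-27*72 - K = -27*72 - 1*(-40822) = -1944 + 40822 = 38878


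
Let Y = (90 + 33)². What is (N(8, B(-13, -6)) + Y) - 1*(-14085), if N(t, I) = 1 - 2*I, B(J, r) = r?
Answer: 29227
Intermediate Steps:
Y = 15129 (Y = 123² = 15129)
(N(8, B(-13, -6)) + Y) - 1*(-14085) = ((1 - 2*(-6)) + 15129) - 1*(-14085) = ((1 + 12) + 15129) + 14085 = (13 + 15129) + 14085 = 15142 + 14085 = 29227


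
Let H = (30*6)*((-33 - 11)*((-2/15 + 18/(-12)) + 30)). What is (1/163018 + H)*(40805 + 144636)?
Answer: -6791642356629391/163018 ≈ -4.1662e+10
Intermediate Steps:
H = -224664 (H = 180*(-44*((-2*1/15 + 18*(-1/12)) + 30)) = 180*(-44*((-2/15 - 3/2) + 30)) = 180*(-44*(-49/30 + 30)) = 180*(-44*851/30) = 180*(-18722/15) = -224664)
(1/163018 + H)*(40805 + 144636) = (1/163018 - 224664)*(40805 + 144636) = (1/163018 - 224664)*185441 = -36624275951/163018*185441 = -6791642356629391/163018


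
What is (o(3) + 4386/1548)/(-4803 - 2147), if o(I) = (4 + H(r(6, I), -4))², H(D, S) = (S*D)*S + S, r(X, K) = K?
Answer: -13841/41700 ≈ -0.33192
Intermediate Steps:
H(D, S) = S + D*S² (H(D, S) = (D*S)*S + S = D*S² + S = S + D*S²)
o(I) = 256*I² (o(I) = (4 - 4*(1 + I*(-4)))² = (4 - 4*(1 - 4*I))² = (4 + (-4 + 16*I))² = (16*I)² = 256*I²)
(o(3) + 4386/1548)/(-4803 - 2147) = (256*3² + 4386/1548)/(-4803 - 2147) = (256*9 + 4386*(1/1548))/(-6950) = (2304 + 17/6)*(-1/6950) = (13841/6)*(-1/6950) = -13841/41700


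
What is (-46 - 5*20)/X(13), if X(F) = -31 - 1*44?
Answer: 146/75 ≈ 1.9467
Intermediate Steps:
X(F) = -75 (X(F) = -31 - 44 = -75)
(-46 - 5*20)/X(13) = (-46 - 5*20)/(-75) = (-46 - 100)*(-1/75) = -146*(-1/75) = 146/75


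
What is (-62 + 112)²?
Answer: 2500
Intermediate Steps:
(-62 + 112)² = 50² = 2500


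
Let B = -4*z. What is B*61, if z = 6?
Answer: -1464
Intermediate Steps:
B = -24 (B = -4*6 = -24)
B*61 = -24*61 = -1464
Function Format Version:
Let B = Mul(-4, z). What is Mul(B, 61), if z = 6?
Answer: -1464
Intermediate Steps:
B = -24 (B = Mul(-4, 6) = -24)
Mul(B, 61) = Mul(-24, 61) = -1464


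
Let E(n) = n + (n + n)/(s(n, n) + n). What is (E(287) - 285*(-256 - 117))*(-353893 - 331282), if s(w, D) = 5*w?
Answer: -219103205975/3 ≈ -7.3034e+10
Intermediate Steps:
E(n) = 1/3 + n (E(n) = n + (n + n)/(5*n + n) = n + (2*n)/((6*n)) = n + (2*n)*(1/(6*n)) = n + 1/3 = 1/3 + n)
(E(287) - 285*(-256 - 117))*(-353893 - 331282) = ((1/3 + 287) - 285*(-256 - 117))*(-353893 - 331282) = (862/3 - 285*(-373))*(-685175) = (862/3 + 106305)*(-685175) = (319777/3)*(-685175) = -219103205975/3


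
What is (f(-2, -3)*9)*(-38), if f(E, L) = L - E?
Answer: 342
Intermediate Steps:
(f(-2, -3)*9)*(-38) = ((-3 - 1*(-2))*9)*(-38) = ((-3 + 2)*9)*(-38) = -1*9*(-38) = -9*(-38) = 342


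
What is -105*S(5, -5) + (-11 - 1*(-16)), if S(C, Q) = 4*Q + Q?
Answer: 2630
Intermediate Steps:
S(C, Q) = 5*Q
-105*S(5, -5) + (-11 - 1*(-16)) = -105*5*(-5) + (-11 - 1*(-16)) = -105*(-25) + (-11 + 16) = -21*(-125) + 5 = 2625 + 5 = 2630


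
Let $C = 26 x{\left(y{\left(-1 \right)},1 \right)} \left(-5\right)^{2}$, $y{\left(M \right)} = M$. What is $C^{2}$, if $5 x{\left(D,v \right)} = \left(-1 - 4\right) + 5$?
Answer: $0$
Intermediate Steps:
$x{\left(D,v \right)} = 0$ ($x{\left(D,v \right)} = \frac{\left(-1 - 4\right) + 5}{5} = \frac{-5 + 5}{5} = \frac{1}{5} \cdot 0 = 0$)
$C = 0$ ($C = 26 \cdot 0 \left(-5\right)^{2} = 26 \cdot 0 \cdot 25 = 26 \cdot 0 = 0$)
$C^{2} = 0^{2} = 0$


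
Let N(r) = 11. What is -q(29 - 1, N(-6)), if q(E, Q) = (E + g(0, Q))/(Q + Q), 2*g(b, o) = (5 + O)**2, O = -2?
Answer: -65/44 ≈ -1.4773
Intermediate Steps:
g(b, o) = 9/2 (g(b, o) = (5 - 2)**2/2 = (1/2)*3**2 = (1/2)*9 = 9/2)
q(E, Q) = (9/2 + E)/(2*Q) (q(E, Q) = (E + 9/2)/(Q + Q) = (9/2 + E)/((2*Q)) = (9/2 + E)*(1/(2*Q)) = (9/2 + E)/(2*Q))
-q(29 - 1, N(-6)) = -(9 + 2*(29 - 1))/(4*11) = -(9 + 2*28)/(4*11) = -(9 + 56)/(4*11) = -65/(4*11) = -1*65/44 = -65/44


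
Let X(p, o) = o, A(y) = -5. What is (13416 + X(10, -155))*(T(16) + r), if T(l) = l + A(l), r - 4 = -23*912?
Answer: -277963821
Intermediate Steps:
r = -20972 (r = 4 - 23*912 = 4 - 20976 = -20972)
T(l) = -5 + l (T(l) = l - 5 = -5 + l)
(13416 + X(10, -155))*(T(16) + r) = (13416 - 155)*((-5 + 16) - 20972) = 13261*(11 - 20972) = 13261*(-20961) = -277963821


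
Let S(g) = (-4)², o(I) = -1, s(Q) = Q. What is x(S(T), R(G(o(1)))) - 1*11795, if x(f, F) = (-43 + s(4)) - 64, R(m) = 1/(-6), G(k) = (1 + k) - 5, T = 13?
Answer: -11898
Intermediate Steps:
S(g) = 16
G(k) = -4 + k
R(m) = -⅙
x(f, F) = -103 (x(f, F) = (-43 + 4) - 64 = -39 - 64 = -103)
x(S(T), R(G(o(1)))) - 1*11795 = -103 - 1*11795 = -103 - 11795 = -11898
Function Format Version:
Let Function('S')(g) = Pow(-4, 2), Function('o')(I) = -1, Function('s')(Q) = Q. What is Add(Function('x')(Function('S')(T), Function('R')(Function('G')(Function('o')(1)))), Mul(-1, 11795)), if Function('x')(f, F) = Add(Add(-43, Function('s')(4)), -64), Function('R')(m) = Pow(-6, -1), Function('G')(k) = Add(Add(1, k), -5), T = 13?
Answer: -11898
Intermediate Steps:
Function('S')(g) = 16
Function('G')(k) = Add(-4, k)
Function('R')(m) = Rational(-1, 6)
Function('x')(f, F) = -103 (Function('x')(f, F) = Add(Add(-43, 4), -64) = Add(-39, -64) = -103)
Add(Function('x')(Function('S')(T), Function('R')(Function('G')(Function('o')(1)))), Mul(-1, 11795)) = Add(-103, Mul(-1, 11795)) = Add(-103, -11795) = -11898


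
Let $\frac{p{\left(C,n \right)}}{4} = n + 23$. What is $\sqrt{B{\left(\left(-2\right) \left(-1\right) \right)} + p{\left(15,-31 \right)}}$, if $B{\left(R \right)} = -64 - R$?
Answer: $7 i \sqrt{2} \approx 9.8995 i$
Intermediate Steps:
$p{\left(C,n \right)} = 92 + 4 n$ ($p{\left(C,n \right)} = 4 \left(n + 23\right) = 4 \left(23 + n\right) = 92 + 4 n$)
$\sqrt{B{\left(\left(-2\right) \left(-1\right) \right)} + p{\left(15,-31 \right)}} = \sqrt{\left(-64 - \left(-2\right) \left(-1\right)\right) + \left(92 + 4 \left(-31\right)\right)} = \sqrt{\left(-64 - 2\right) + \left(92 - 124\right)} = \sqrt{\left(-64 - 2\right) - 32} = \sqrt{-66 - 32} = \sqrt{-98} = 7 i \sqrt{2}$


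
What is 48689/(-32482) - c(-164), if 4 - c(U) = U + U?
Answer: -10832713/32482 ≈ -333.50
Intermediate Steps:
c(U) = 4 - 2*U (c(U) = 4 - (U + U) = 4 - 2*U)
48689/(-32482) - c(-164) = 48689/(-32482) - (4 - 2*(-164)) = 48689*(-1/32482) - (4 + 328) = -48689/32482 - 1*332 = -48689/32482 - 332 = -10832713/32482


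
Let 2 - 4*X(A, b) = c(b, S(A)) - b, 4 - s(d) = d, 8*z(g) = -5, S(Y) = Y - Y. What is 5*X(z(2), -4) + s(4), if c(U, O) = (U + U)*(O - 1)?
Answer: -25/2 ≈ -12.500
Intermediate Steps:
S(Y) = 0
z(g) = -5/8 (z(g) = (⅛)*(-5) = -5/8)
s(d) = 4 - d
c(U, O) = 2*U*(-1 + O) (c(U, O) = (2*U)*(-1 + O) = 2*U*(-1 + O))
X(A, b) = ½ + 3*b/4 (X(A, b) = ½ - (2*b*(-1 + 0) - b)/4 = ½ - (2*b*(-1) - b)/4 = ½ - (-2*b - b)/4 = ½ - (-3)*b/4 = ½ + 3*b/4)
5*X(z(2), -4) + s(4) = 5*(½ + (¾)*(-4)) + (4 - 1*4) = 5*(½ - 3) + (4 - 4) = 5*(-5/2) + 0 = -25/2 + 0 = -25/2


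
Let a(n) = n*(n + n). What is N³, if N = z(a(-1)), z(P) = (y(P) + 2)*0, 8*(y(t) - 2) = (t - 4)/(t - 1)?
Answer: 0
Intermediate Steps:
y(t) = 2 + (-4 + t)/(8*(-1 + t)) (y(t) = 2 + ((t - 4)/(t - 1))/8 = 2 + ((-4 + t)/(-1 + t))/8 = 2 + (-4 + t)/(8*(-1 + t)))
a(n) = 2*n² (a(n) = n*(2*n) = 2*n²)
z(P) = 0 (z(P) = ((-20 + 17*P)/(8*(-1 + P)) + 2)*0 = (2 + (-20 + 17*P)/(8*(-1 + P)))*0 = 0)
N = 0
N³ = 0³ = 0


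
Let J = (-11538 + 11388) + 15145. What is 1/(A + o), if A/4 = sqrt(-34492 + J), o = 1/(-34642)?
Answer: -34642/374363663896129 - 4800272656*I*sqrt(19497)/374363663896129 ≈ -9.2536e-11 - 0.0017904*I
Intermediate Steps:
o = -1/34642 ≈ -2.8867e-5
J = 14995 (J = -150 + 15145 = 14995)
A = 4*I*sqrt(19497) (A = 4*sqrt(-34492 + 14995) = 4*sqrt(-19497) = 4*(I*sqrt(19497)) = 4*I*sqrt(19497) ≈ 558.53*I)
1/(A + o) = 1/(4*I*sqrt(19497) - 1/34642) = 1/(-1/34642 + 4*I*sqrt(19497))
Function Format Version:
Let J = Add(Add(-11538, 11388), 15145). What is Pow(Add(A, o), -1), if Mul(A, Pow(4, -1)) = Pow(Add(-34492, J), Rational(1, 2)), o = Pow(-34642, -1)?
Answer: Add(Rational(-34642, 374363663896129), Mul(Rational(-4800272656, 374363663896129), I, Pow(19497, Rational(1, 2)))) ≈ Add(-9.2536e-11, Mul(-0.0017904, I))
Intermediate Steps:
o = Rational(-1, 34642) ≈ -2.8867e-5
J = 14995 (J = Add(-150, 15145) = 14995)
A = Mul(4, I, Pow(19497, Rational(1, 2))) (A = Mul(4, Pow(Add(-34492, 14995), Rational(1, 2))) = Mul(4, Pow(-19497, Rational(1, 2))) = Mul(4, Mul(I, Pow(19497, Rational(1, 2)))) = Mul(4, I, Pow(19497, Rational(1, 2))) ≈ Mul(558.53, I))
Pow(Add(A, o), -1) = Pow(Add(Mul(4, I, Pow(19497, Rational(1, 2))), Rational(-1, 34642)), -1) = Pow(Add(Rational(-1, 34642), Mul(4, I, Pow(19497, Rational(1, 2)))), -1)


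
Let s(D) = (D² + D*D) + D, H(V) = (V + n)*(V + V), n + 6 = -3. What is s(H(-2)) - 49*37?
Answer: 2103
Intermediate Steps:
n = -9 (n = -6 - 3 = -9)
H(V) = 2*V*(-9 + V) (H(V) = (V - 9)*(V + V) = (-9 + V)*(2*V) = 2*V*(-9 + V))
s(D) = D + 2*D² (s(D) = (D² + D²) + D = 2*D² + D = D + 2*D²)
s(H(-2)) - 49*37 = (2*(-2)*(-9 - 2))*(1 + 2*(2*(-2)*(-9 - 2))) - 49*37 = (2*(-2)*(-11))*(1 + 2*(2*(-2)*(-11))) - 1813 = 44*(1 + 2*44) - 1813 = 44*(1 + 88) - 1813 = 44*89 - 1813 = 3916 - 1813 = 2103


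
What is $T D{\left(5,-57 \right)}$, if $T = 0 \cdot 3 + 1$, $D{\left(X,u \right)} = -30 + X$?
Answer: $-25$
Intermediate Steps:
$T = 1$ ($T = 0 + 1 = 1$)
$T D{\left(5,-57 \right)} = 1 \left(-30 + 5\right) = 1 \left(-25\right) = -25$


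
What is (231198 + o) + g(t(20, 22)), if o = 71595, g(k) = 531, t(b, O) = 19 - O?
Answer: 303324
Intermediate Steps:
(231198 + o) + g(t(20, 22)) = (231198 + 71595) + 531 = 302793 + 531 = 303324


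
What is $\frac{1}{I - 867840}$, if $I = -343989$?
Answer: $- \frac{1}{1211829} \approx -8.252 \cdot 10^{-7}$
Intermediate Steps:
$\frac{1}{I - 867840} = \frac{1}{-343989 - 867840} = \frac{1}{-1211829} = - \frac{1}{1211829}$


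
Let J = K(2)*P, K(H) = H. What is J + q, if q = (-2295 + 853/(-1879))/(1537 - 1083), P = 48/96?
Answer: -1730046/426533 ≈ -4.0561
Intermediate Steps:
P = ½ (P = 48*(1/96) = ½ ≈ 0.50000)
q = -2156579/426533 (q = (-2295 + 853*(-1/1879))/454 = (-2295 - 853/1879)*(1/454) = -4313158/1879*1/454 = -2156579/426533 ≈ -5.0561)
J = 1 (J = 2*(½) = 1)
J + q = 1 - 2156579/426533 = -1730046/426533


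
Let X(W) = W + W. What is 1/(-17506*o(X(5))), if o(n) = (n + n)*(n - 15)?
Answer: 1/1750600 ≈ 5.7123e-7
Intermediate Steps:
X(W) = 2*W
o(n) = 2*n*(-15 + n) (o(n) = (2*n)*(-15 + n) = 2*n*(-15 + n))
1/(-17506*o(X(5))) = 1/(-35012*2*5*(-15 + 2*5)) = 1/(-35012*10*(-15 + 10)) = 1/(-35012*10*(-5)) = 1/(-17506*(-100)) = 1/1750600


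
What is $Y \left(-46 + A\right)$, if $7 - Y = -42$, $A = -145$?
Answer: $-9359$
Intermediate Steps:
$Y = 49$ ($Y = 7 - -42 = 7 + 42 = 49$)
$Y \left(-46 + A\right) = 49 \left(-46 - 145\right) = 49 \left(-191\right) = -9359$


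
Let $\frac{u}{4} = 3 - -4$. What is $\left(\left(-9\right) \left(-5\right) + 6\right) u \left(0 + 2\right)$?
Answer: $2856$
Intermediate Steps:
$u = 28$ ($u = 4 \left(3 - -4\right) = 4 \left(3 + 4\right) = 4 \cdot 7 = 28$)
$\left(\left(-9\right) \left(-5\right) + 6\right) u \left(0 + 2\right) = \left(\left(-9\right) \left(-5\right) + 6\right) 28 \left(0 + 2\right) = \left(45 + 6\right) 28 \cdot 2 = 51 \cdot 56 = 2856$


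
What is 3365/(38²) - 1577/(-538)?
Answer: 2043779/388436 ≈ 5.2616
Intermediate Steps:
3365/(38²) - 1577/(-538) = 3365/1444 - 1577*(-1/538) = 3365*(1/1444) + 1577/538 = 3365/1444 + 1577/538 = 2043779/388436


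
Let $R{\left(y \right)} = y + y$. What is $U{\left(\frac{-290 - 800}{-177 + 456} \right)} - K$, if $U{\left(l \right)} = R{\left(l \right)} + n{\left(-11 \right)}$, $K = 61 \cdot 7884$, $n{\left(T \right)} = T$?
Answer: $- \frac{134183045}{279} \approx -4.8094 \cdot 10^{5}$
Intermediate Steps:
$R{\left(y \right)} = 2 y$
$K = 480924$
$U{\left(l \right)} = -11 + 2 l$ ($U{\left(l \right)} = 2 l - 11 = -11 + 2 l$)
$U{\left(\frac{-290 - 800}{-177 + 456} \right)} - K = \left(-11 + 2 \frac{-290 - 800}{-177 + 456}\right) - 480924 = \left(-11 + 2 \left(- \frac{1090}{279}\right)\right) - 480924 = \left(-11 - \frac{2180}{279}\right) - 480924 = - \frac{5249}{279} - 480924 = - \frac{134183045}{279}$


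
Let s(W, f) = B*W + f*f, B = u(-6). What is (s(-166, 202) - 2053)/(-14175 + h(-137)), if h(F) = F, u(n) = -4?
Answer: -39415/14312 ≈ -2.7540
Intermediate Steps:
B = -4
s(W, f) = f**2 - 4*W (s(W, f) = -4*W + f*f = -4*W + f**2 = f**2 - 4*W)
(s(-166, 202) - 2053)/(-14175 + h(-137)) = ((202**2 - 4*(-166)) - 2053)/(-14175 - 137) = ((40804 + 664) - 2053)/(-14312) = (41468 - 2053)*(-1/14312) = 39415*(-1/14312) = -39415/14312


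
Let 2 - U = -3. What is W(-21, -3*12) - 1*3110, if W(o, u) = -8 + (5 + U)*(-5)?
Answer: -3168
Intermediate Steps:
U = 5 (U = 2 - 1*(-3) = 2 + 3 = 5)
W(o, u) = -58 (W(o, u) = -8 + (5 + 5)*(-5) = -8 + 10*(-5) = -8 - 50 = -58)
W(-21, -3*12) - 1*3110 = -58 - 1*3110 = -58 - 3110 = -3168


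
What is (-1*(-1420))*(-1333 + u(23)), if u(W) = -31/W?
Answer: -43579800/23 ≈ -1.8948e+6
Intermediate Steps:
(-1*(-1420))*(-1333 + u(23)) = (-1*(-1420))*(-1333 - 31/23) = 1420*(-1333 - 31*1/23) = 1420*(-1333 - 31/23) = 1420*(-30690/23) = -43579800/23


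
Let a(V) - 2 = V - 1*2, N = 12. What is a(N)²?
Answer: 144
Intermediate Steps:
a(V) = V (a(V) = 2 + (V - 1*2) = 2 + (V - 2) = 2 + (-2 + V) = V)
a(N)² = 12² = 144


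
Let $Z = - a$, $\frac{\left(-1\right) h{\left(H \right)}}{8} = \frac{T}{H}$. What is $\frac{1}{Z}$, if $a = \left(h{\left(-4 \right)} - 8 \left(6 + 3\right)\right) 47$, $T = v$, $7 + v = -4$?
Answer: $\frac{1}{4418} \approx 0.00022635$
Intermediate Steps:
$v = -11$ ($v = -7 - 4 = -11$)
$T = -11$
$h{\left(H \right)} = \frac{88}{H}$ ($h{\left(H \right)} = - 8 \left(- \frac{11}{H}\right) = \frac{88}{H}$)
$a = -4418$ ($a = \left(\frac{88}{-4} - 8 \left(6 + 3\right)\right) 47 = \left(88 \left(- \frac{1}{4}\right) - 72\right) 47 = \left(-22 - 72\right) 47 = \left(-94\right) 47 = -4418$)
$Z = 4418$ ($Z = \left(-1\right) \left(-4418\right) = 4418$)
$\frac{1}{Z} = \frac{1}{4418}$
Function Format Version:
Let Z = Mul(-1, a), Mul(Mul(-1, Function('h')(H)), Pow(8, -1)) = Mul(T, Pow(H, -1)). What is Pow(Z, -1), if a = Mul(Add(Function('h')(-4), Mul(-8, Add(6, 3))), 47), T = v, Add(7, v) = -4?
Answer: Rational(1, 4418) ≈ 0.00022635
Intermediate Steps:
v = -11 (v = Add(-7, -4) = -11)
T = -11
Function('h')(H) = Mul(88, Pow(H, -1)) (Function('h')(H) = Mul(-8, Mul(-11, Pow(H, -1))) = Mul(88, Pow(H, -1)))
a = -4418 (a = Mul(Add(Mul(88, Pow(-4, -1)), Mul(-8, Add(6, 3))), 47) = Mul(Add(Mul(88, Rational(-1, 4)), Mul(-8, 9)), 47) = Mul(Add(-22, -72), 47) = Mul(-94, 47) = -4418)
Z = 4418 (Z = Mul(-1, -4418) = 4418)
Pow(Z, -1) = Pow(4418, -1) = Rational(1, 4418)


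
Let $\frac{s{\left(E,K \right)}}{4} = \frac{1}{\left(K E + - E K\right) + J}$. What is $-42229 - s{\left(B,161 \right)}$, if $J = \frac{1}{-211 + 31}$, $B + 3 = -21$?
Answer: $-41509$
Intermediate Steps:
$B = -24$ ($B = -3 - 21 = -24$)
$J = - \frac{1}{180}$ ($J = \frac{1}{-180} = - \frac{1}{180} \approx -0.0055556$)
$s{\left(E,K \right)} = -720$ ($s{\left(E,K \right)} = \frac{4}{\left(K E + - E K\right) - \frac{1}{180}} = \frac{4}{\left(E K - E K\right) - \frac{1}{180}} = \frac{4}{0 - \frac{1}{180}} = \frac{4}{- \frac{1}{180}} = 4 \left(-180\right) = -720$)
$-42229 - s{\left(B,161 \right)} = -42229 - -720 = -42229 + 720 = -41509$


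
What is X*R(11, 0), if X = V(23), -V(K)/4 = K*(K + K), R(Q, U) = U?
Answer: 0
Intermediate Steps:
V(K) = -8*K² (V(K) = -4*K*(K + K) = -4*K*2*K = -8*K²)
X = -4232 (X = -8*23² = -8*529 = -4232)
X*R(11, 0) = -4232*0 = 0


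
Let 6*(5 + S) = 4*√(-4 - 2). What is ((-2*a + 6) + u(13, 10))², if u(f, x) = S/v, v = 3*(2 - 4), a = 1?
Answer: 2515/108 - 29*I*√6/27 ≈ 23.287 - 2.6309*I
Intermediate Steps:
v = -6 (v = 3*(-2) = -6)
S = -5 + 2*I*√6/3 (S = -5 + (4*√(-4 - 2))/6 = -5 + (4*√(-6))/6 = -5 + (4*(I*√6))/6 = -5 + (4*I*√6)/6 = -5 + 2*I*√6/3 ≈ -5.0 + 1.633*I)
u(f, x) = ⅚ - I*√6/9 (u(f, x) = (-5 + 2*I*√6/3)/(-6) = (-5 + 2*I*√6/3)*(-⅙) = ⅚ - I*√6/9)
((-2*a + 6) + u(13, 10))² = ((-2*1 + 6) + (⅚ - I*√6/9))² = ((-2 + 6) + (⅚ - I*√6/9))² = (4 + (⅚ - I*√6/9))² = (29/6 - I*√6/9)²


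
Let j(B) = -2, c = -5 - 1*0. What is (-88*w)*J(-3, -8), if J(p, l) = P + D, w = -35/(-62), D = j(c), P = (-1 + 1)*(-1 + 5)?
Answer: 3080/31 ≈ 99.355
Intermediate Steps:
c = -5 (c = -5 + 0 = -5)
P = 0 (P = 0*4 = 0)
D = -2
w = 35/62 (w = -35*(-1/62) = 35/62 ≈ 0.56452)
J(p, l) = -2 (J(p, l) = 0 - 2 = -2)
(-88*w)*J(-3, -8) = -88*35/62*(-2) = -1540/31*(-2) = 3080/31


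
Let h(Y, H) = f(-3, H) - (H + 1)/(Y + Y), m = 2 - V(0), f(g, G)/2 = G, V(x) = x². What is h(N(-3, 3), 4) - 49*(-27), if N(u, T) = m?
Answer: 5319/4 ≈ 1329.8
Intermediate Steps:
f(g, G) = 2*G
m = 2 (m = 2 - 1*0² = 2 - 1*0 = 2 + 0 = 2)
N(u, T) = 2
h(Y, H) = 2*H - (1 + H)/(2*Y) (h(Y, H) = 2*H - (H + 1)/(Y + Y) = 2*H - (1 + H)/(2*Y))
h(N(-3, 3), 4) - 49*(-27) = (½)*(-1 - 1*4 + 4*4*2)/2 - 49*(-27) = (½)*(½)*(-1 - 4 + 32) + 1323 = (½)*(½)*27 + 1323 = 27/4 + 1323 = 5319/4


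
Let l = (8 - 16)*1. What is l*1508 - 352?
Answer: -12416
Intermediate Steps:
l = -8 (l = -8*1 = -8)
l*1508 - 352 = -8*1508 - 352 = -12064 - 352 = -12416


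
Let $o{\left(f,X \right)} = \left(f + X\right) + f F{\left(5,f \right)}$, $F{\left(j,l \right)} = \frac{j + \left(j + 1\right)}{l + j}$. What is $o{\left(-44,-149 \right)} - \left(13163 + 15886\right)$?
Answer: $- \frac{1139954}{39} \approx -29230.0$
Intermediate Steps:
$F{\left(j,l \right)} = \frac{1 + 2 j}{j + l}$ ($F{\left(j,l \right)} = \frac{j + \left(1 + j\right)}{j + l} = \frac{1 + 2 j}{j + l}$)
$o{\left(f,X \right)} = X + f + \frac{11 f}{5 + f}$ ($o{\left(f,X \right)} = \left(f + X\right) + f \frac{1 + 2 \cdot 5}{5 + f} = \left(X + f\right) + f \frac{1 + 10}{5 + f} = \left(X + f\right) + f \frac{1}{5 + f} 11 = \left(X + f\right) + f \frac{11}{5 + f} = \left(X + f\right) + \frac{11 f}{5 + f} = X + f + \frac{11 f}{5 + f}$)
$o{\left(-44,-149 \right)} - \left(13163 + 15886\right) = \frac{11 \left(-44\right) + \left(5 - 44\right) \left(-149 - 44\right)}{5 - 44} - \left(13163 + 15886\right) = \frac{-484 - -7527}{-39} - 29049 = - \frac{-484 + 7527}{39} - 29049 = \left(- \frac{1}{39}\right) 7043 - 29049 = - \frac{7043}{39} - 29049 = - \frac{1139954}{39}$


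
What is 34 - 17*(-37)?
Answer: 663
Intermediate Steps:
34 - 17*(-37) = 34 + 629 = 663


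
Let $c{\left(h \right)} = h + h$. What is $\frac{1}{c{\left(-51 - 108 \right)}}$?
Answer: $- \frac{1}{318} \approx -0.0031447$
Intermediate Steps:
$c{\left(h \right)} = 2 h$
$\frac{1}{c{\left(-51 - 108 \right)}} = \frac{1}{2 \left(-51 - 108\right)} = \frac{1}{2 \left(-159\right)} = \frac{1}{-318} = - \frac{1}{318}$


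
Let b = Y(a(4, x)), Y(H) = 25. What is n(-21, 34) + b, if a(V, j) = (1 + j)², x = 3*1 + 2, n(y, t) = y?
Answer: 4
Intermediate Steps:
x = 5 (x = 3 + 2 = 5)
b = 25
n(-21, 34) + b = -21 + 25 = 4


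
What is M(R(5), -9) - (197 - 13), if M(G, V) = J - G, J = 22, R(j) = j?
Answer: -167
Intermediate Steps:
M(G, V) = 22 - G
M(R(5), -9) - (197 - 13) = (22 - 1*5) - (197 - 13) = (22 - 5) - 1*184 = 17 - 184 = -167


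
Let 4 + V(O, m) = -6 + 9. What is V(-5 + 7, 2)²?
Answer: 1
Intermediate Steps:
V(O, m) = -1 (V(O, m) = -4 + (-6 + 9) = -4 + 3 = -1)
V(-5 + 7, 2)² = (-1)² = 1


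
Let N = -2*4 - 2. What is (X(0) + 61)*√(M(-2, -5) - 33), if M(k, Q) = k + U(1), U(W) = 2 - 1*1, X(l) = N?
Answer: 51*I*√34 ≈ 297.38*I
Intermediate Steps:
N = -10 (N = -8 - 2 = -10)
X(l) = -10
U(W) = 1 (U(W) = 2 - 1 = 1)
M(k, Q) = 1 + k (M(k, Q) = k + 1 = 1 + k)
(X(0) + 61)*√(M(-2, -5) - 33) = (-10 + 61)*√((1 - 2) - 33) = 51*√(-1 - 33) = 51*√(-34) = 51*(I*√34) = 51*I*√34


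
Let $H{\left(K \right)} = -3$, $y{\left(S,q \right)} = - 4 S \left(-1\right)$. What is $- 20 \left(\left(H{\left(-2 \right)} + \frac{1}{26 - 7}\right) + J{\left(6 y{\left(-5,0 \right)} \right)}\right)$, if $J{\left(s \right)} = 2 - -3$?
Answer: $- \frac{780}{19} \approx -41.053$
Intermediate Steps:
$y{\left(S,q \right)} = 4 S$
$J{\left(s \right)} = 5$ ($J{\left(s \right)} = 2 + 3 = 5$)
$- 20 \left(\left(H{\left(-2 \right)} + \frac{1}{26 - 7}\right) + J{\left(6 y{\left(-5,0 \right)} \right)}\right) = - 20 \left(\left(-3 + \frac{1}{26 - 7}\right) + 5\right) = - 20 \left(\left(-3 + \frac{1}{19}\right) + 5\right) = - 20 \left(- \frac{56}{19} + 5\right) = \left(-20\right) \frac{39}{19} = - \frac{780}{19}$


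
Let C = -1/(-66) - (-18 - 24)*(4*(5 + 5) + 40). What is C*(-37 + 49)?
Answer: 443522/11 ≈ 40320.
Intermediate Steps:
C = 221761/66 (C = -1*(-1/66) - (-42)*(4*10 + 40) = 1/66 - (-42)*(40 + 40) = 1/66 - (-42)*80 = 1/66 - 1*(-3360) = 1/66 + 3360 = 221761/66 ≈ 3360.0)
C*(-37 + 49) = 221761*(-37 + 49)/66 = (221761/66)*12 = 443522/11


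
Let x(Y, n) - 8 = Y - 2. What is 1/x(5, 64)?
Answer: 1/11 ≈ 0.090909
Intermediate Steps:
x(Y, n) = 6 + Y (x(Y, n) = 8 + (Y - 2) = 8 + (-2 + Y) = 6 + Y)
1/x(5, 64) = 1/(6 + 5) = 1/11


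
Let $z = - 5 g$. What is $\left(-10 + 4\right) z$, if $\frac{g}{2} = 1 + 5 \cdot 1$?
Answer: $360$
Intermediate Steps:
$g = 12$ ($g = 2 \left(1 + 5 \cdot 1\right) = 2 \left(1 + 5\right) = 2 \cdot 6 = 12$)
$z = -60$ ($z = \left(-5\right) 12 = -60$)
$\left(-10 + 4\right) z = \left(-10 + 4\right) \left(-60\right) = \left(-6\right) \left(-60\right) = 360$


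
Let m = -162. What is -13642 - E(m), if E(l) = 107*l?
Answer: 3692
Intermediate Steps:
-13642 - E(m) = -13642 - 107*(-162) = -13642 - 1*(-17334) = -13642 + 17334 = 3692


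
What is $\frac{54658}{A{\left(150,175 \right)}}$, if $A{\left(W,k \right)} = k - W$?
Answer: $\frac{54658}{25} \approx 2186.3$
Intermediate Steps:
$\frac{54658}{A{\left(150,175 \right)}} = \frac{54658}{175 - 150} = \frac{54658}{25}$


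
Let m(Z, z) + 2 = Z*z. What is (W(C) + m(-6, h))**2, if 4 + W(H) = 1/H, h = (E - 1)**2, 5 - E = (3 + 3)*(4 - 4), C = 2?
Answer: 41209/4 ≈ 10302.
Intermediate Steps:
E = 5 (E = 5 - (3 + 3)*(4 - 4) = 5 - 6*0 = 5 - 1*0 = 5 + 0 = 5)
h = 16 (h = (5 - 1)**2 = 4**2 = 16)
m(Z, z) = -2 + Z*z
W(H) = -4 + 1/H
(W(C) + m(-6, h))**2 = ((-4 + 1/2) + (-2 - 6*16))**2 = ((-4 + 1/2) + (-2 - 96))**2 = (-7/2 - 98)**2 = (-203/2)**2 = 41209/4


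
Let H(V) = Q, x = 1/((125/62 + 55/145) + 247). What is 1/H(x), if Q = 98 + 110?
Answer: 1/208 ≈ 0.0048077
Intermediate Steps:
x = 1798/448413 (x = 1/((125*(1/62) + 55*(1/145)) + 247) = 1/((125/62 + 11/29) + 247) = 1/(4307/1798 + 247) = 1/(448413/1798) = 1798/448413 ≈ 0.0040097)
Q = 208
H(V) = 208
1/H(x) = 1/208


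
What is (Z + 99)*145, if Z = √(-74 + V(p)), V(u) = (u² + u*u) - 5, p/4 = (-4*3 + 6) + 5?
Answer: 14355 + 145*I*√47 ≈ 14355.0 + 994.07*I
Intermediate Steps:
p = -4 (p = 4*((-4*3 + 6) + 5) = 4*((-12 + 6) + 5) = 4*(-6 + 5) = 4*(-1) = -4)
V(u) = -5 + 2*u² (V(u) = (u² + u²) - 5 = 2*u² - 5 = -5 + 2*u²)
Z = I*√47 (Z = √(-74 + (-5 + 2*(-4)²)) = √(-74 + (-5 + 2*16)) = √(-74 + (-5 + 32)) = √(-74 + 27) = √(-47) = I*√47 ≈ 6.8557*I)
(Z + 99)*145 = (I*√47 + 99)*145 = (99 + I*√47)*145 = 14355 + 145*I*√47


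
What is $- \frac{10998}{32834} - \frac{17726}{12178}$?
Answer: $- \frac{178987282}{99963113} \approx -1.7905$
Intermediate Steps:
$- \frac{10998}{32834} - \frac{17726}{12178} = \left(-10998\right) \frac{1}{32834} - \frac{8863}{6089} = - \frac{5499}{16417} - \frac{8863}{6089} = - \frac{178987282}{99963113}$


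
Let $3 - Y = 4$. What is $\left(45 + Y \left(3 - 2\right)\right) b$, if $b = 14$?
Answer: $616$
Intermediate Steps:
$Y = -1$ ($Y = 3 - 4 = -1$)
$\left(45 + Y \left(3 - 2\right)\right) b = \left(45 - \left(3 - 2\right)\right) 14 = \left(45 - 1\right) 14 = 44 \cdot 14 = 616$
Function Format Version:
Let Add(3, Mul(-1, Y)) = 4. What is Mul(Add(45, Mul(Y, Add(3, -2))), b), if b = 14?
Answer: 616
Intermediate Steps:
Y = -1 (Y = Add(3, Mul(-1, 4)) = Add(3, -4) = -1)
Mul(Add(45, Mul(Y, Add(3, -2))), b) = Mul(Add(45, Mul(-1, Add(3, -2))), 14) = Mul(Add(45, Mul(-1, 1)), 14) = Mul(Add(45, -1), 14) = Mul(44, 14) = 616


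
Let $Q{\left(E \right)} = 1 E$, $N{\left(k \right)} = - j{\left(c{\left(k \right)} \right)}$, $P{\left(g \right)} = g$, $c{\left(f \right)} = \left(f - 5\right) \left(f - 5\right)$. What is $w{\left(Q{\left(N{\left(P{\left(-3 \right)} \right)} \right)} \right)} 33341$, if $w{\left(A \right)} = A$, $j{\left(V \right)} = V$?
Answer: $-2133824$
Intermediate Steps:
$c{\left(f \right)} = \left(-5 + f\right)^{2}$ ($c{\left(f \right)} = \left(-5 + f\right) \left(-5 + f\right) = \left(-5 + f\right)^{2}$)
$N{\left(k \right)} = - \left(-5 + k\right)^{2}$
$Q{\left(E \right)} = E$
$w{\left(Q{\left(N{\left(P{\left(-3 \right)} \right)} \right)} \right)} 33341 = - \left(-5 - 3\right)^{2} \cdot 33341 = - \left(-8\right)^{2} \cdot 33341 = \left(-1\right) 64 \cdot 33341 = \left(-64\right) 33341 = -2133824$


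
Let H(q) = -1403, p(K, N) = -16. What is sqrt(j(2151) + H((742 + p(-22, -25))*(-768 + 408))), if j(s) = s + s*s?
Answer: sqrt(4627549) ≈ 2151.2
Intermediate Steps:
j(s) = s + s**2
sqrt(j(2151) + H((742 + p(-22, -25))*(-768 + 408))) = sqrt(2151*(1 + 2151) - 1403) = sqrt(2151*2152 - 1403) = sqrt(4628952 - 1403) = sqrt(4627549)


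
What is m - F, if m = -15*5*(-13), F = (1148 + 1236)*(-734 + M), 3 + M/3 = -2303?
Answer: 18243343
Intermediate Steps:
M = -6918 (M = -9 + 3*(-2303) = -9 - 6909 = -6918)
F = -18242368 (F = (1148 + 1236)*(-734 - 6918) = 2384*(-7652) = -18242368)
m = 975 (m = -75*(-13) = 975)
m - F = 975 - 1*(-18242368) = 975 + 18242368 = 18243343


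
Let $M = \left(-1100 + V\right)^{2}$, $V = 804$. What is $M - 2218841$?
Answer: $-2131225$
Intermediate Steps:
$M = 87616$ ($M = \left(-1100 + 804\right)^{2} = \left(-296\right)^{2} = 87616$)
$M - 2218841 = 87616 - 2218841 = -2131225$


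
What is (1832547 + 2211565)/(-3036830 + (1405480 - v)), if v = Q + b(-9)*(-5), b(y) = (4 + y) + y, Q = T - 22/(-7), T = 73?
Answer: -28308784/11420473 ≈ -2.4788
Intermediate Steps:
Q = 533/7 (Q = 73 - 22/(-7) = 73 - 22*(-⅐) = 73 + 22/7 = 533/7 ≈ 76.143)
b(y) = 4 + 2*y
v = 1023/7 (v = 533/7 + (4 + 2*(-9))*(-5) = 533/7 + (4 - 18)*(-5) = 533/7 - 14*(-5) = 533/7 + 70 = 1023/7 ≈ 146.14)
(1832547 + 2211565)/(-3036830 + (1405480 - v)) = (1832547 + 2211565)/(-3036830 + (1405480 - 1*1023/7)) = 4044112/(-3036830 + (1405480 - 1023/7)) = 4044112/(-3036830 + 9837337/7) = 4044112/(-11420473/7) = 4044112*(-7/11420473) = -28308784/11420473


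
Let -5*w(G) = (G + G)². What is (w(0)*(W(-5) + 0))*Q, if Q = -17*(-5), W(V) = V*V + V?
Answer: 0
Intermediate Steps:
w(G) = -4*G²/5 (w(G) = -(G + G)²/5 = -4*G²/5)
W(V) = V + V² (W(V) = V² + V = V + V²)
Q = 85
(w(0)*(W(-5) + 0))*Q = ((-⅘*0²)*(-5*(1 - 5) + 0))*85 = ((-⅘*0)*(-5*(-4) + 0))*85 = (0*(20 + 0))*85 = (0*20)*85 = 0*85 = 0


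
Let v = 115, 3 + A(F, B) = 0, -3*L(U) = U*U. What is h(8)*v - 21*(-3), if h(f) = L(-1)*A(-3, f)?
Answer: 178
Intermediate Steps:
L(U) = -U²/3 (L(U) = -U*U/3 = -U²/3)
A(F, B) = -3 (A(F, B) = -3 + 0 = -3)
h(f) = 1 (h(f) = -⅓*(-1)²*(-3) = -⅓*1*(-3) = -⅓*(-3) = 1)
h(8)*v - 21*(-3) = 1*115 - 21*(-3) = 115 + 63 = 178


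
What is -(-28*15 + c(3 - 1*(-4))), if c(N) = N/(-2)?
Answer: 847/2 ≈ 423.50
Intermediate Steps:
c(N) = -N/2 (c(N) = N*(-½) = -N/2)
-(-28*15 + c(3 - 1*(-4))) = -(-28*15 - (3 - 1*(-4))/2) = -(-420 - (3 + 4)/2) = -(-420 - ½*7) = -(-420 - 7/2) = -1*(-847/2) = 847/2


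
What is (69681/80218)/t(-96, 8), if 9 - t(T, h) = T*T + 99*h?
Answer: -23227/267366594 ≈ -8.6873e-5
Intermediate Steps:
t(T, h) = 9 - T² - 99*h (t(T, h) = 9 - (T*T + 99*h) = 9 - (T² + 99*h) = 9 + (-T² - 99*h) = 9 - T² - 99*h)
(69681/80218)/t(-96, 8) = (69681/80218)/(9 - 1*(-96)² - 99*8) = (69681*(1/80218))/(9 - 1*9216 - 792) = 69681/(80218*(9 - 9216 - 792)) = (69681/80218)/(-9999) = (69681/80218)*(-1/9999) = -23227/267366594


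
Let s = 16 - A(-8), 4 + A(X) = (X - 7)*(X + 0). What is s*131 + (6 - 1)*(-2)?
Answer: -13110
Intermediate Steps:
A(X) = -4 + X*(-7 + X) (A(X) = -4 + (X - 7)*(X + 0) = -4 + (-7 + X)*X = -4 + X*(-7 + X))
s = -100 (s = 16 - (-4 + (-8)**2 - 7*(-8)) = 16 - (-4 + 64 + 56) = 16 - 1*116 = 16 - 116 = -100)
s*131 + (6 - 1)*(-2) = -100*131 + (6 - 1)*(-2) = -13100 + 5*(-2) = -13100 - 10 = -13110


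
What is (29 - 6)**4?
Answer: 279841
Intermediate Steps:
(29 - 6)**4 = 23**4 = 279841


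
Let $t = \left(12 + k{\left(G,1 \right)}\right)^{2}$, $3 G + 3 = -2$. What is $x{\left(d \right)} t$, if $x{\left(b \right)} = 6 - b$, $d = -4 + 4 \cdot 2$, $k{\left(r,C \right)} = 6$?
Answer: $648$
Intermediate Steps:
$G = - \frac{5}{3}$ ($G = -1 + \frac{1}{3} \left(-2\right) = -1 - \frac{2}{3} = - \frac{5}{3} \approx -1.6667$)
$d = 4$ ($d = -4 + 8 = 4$)
$t = 324$ ($t = \left(12 + 6\right)^{2} = 18^{2} = 324$)
$x{\left(d \right)} t = \left(6 - 4\right) 324 = 2 \cdot 324 = 648$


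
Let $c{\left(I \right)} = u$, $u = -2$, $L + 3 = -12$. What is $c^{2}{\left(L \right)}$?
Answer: $4$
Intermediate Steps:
$L = -15$ ($L = -3 - 12 = -15$)
$c{\left(I \right)} = -2$
$c^{2}{\left(L \right)} = \left(-2\right)^{2} = 4$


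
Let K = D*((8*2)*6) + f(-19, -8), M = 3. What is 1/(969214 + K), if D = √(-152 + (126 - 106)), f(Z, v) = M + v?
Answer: 969209/939367302193 - 192*I*√33/939367302193 ≈ 1.0318e-6 - 1.1741e-9*I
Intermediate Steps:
f(Z, v) = 3 + v
D = 2*I*√33 (D = √(-152 + 20) = √(-132) = 2*I*√33 ≈ 11.489*I)
K = -5 + 192*I*√33 (K = (2*I*√33)*((8*2)*6) + (3 - 8) = (2*I*√33)*(16*6) - 5 = (2*I*√33)*96 - 5 = 192*I*√33 - 5 = -5 + 192*I*√33 ≈ -5.0 + 1103.0*I)
1/(969214 + K) = 1/(969214 + (-5 + 192*I*√33)) = 1/(969209 + 192*I*√33)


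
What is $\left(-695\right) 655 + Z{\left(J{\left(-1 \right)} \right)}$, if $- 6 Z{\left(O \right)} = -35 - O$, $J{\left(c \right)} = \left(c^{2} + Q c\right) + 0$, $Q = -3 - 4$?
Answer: $- \frac{2731307}{6} \approx -4.5522 \cdot 10^{5}$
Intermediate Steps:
$Q = -7$
$J{\left(c \right)} = c^{2} - 7 c$ ($J{\left(c \right)} = \left(c^{2} - 7 c\right) + 0 = c^{2} - 7 c$)
$Z{\left(O \right)} = \frac{35}{6} + \frac{O}{6}$ ($Z{\left(O \right)} = - \frac{-35 - O}{6} = \frac{35}{6} + \frac{O}{6}$)
$\left(-695\right) 655 + Z{\left(J{\left(-1 \right)} \right)} = \left(-695\right) 655 + \left(\frac{35}{6} + \frac{\left(-1\right) \left(-7 - 1\right)}{6}\right) = -455225 + \left(\frac{35}{6} + \frac{\left(-1\right) \left(-8\right)}{6}\right) = -455225 + \left(\frac{35}{6} + \frac{1}{6} \cdot 8\right) = -455225 + \left(\frac{35}{6} + \frac{4}{3}\right) = -455225 + \frac{43}{6} = - \frac{2731307}{6}$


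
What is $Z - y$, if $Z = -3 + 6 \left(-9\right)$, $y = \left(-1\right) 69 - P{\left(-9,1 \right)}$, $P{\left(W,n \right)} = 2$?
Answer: $14$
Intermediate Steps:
$y = -71$ ($y = \left(-1\right) 69 - 2 = -69 - 2 = -71$)
$Z = -57$ ($Z = -3 - 54 = -57$)
$Z - y = -57 - -71 = -57 + 71 = 14$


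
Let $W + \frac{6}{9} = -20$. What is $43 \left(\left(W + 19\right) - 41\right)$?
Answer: $- \frac{5504}{3} \approx -1834.7$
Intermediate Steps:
$W = - \frac{62}{3}$ ($W = - \frac{2}{3} - 20 = - \frac{62}{3} \approx -20.667$)
$43 \left(\left(W + 19\right) - 41\right) = 43 \left(\left(- \frac{62}{3} + 19\right) - 41\right) = 43 \left(- \frac{5}{3} - 41\right) = 43 \left(- \frac{128}{3}\right) = - \frac{5504}{3}$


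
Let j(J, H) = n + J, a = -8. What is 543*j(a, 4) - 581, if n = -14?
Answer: -12527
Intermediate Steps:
j(J, H) = -14 + J
543*j(a, 4) - 581 = 543*(-14 - 8) - 581 = 543*(-22) - 581 = -11946 - 581 = -12527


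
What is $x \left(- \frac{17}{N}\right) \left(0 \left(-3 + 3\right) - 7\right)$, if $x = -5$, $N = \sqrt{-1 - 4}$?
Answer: $119 i \sqrt{5} \approx 266.09 i$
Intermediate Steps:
$N = i \sqrt{5}$ ($N = \sqrt{-5} = i \sqrt{5} \approx 2.2361 i$)
$x \left(- \frac{17}{N}\right) \left(0 \left(-3 + 3\right) - 7\right) = - 5 \left(- \frac{17}{i \sqrt{5}}\right) \left(0 \left(-3 + 3\right) - 7\right) = - 5 \left(- 17 \left(- \frac{i \sqrt{5}}{5}\right)\right) \left(0 \cdot 0 - 7\right) = - 5 \frac{17 i \sqrt{5}}{5} \left(0 - 7\right) = - 17 i \sqrt{5} \left(-7\right) = 119 i \sqrt{5}$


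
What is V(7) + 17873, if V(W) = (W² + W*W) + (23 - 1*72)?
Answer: 17922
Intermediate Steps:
V(W) = -49 + 2*W² (V(W) = (W² + W²) + (23 - 72) = 2*W² - 49 = -49 + 2*W²)
V(7) + 17873 = (-49 + 2*7²) + 17873 = (-49 + 2*49) + 17873 = (-49 + 98) + 17873 = 49 + 17873 = 17922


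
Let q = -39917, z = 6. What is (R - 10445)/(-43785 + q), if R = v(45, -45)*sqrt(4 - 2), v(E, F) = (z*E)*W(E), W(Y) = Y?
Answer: 10445/83702 - 6075*sqrt(2)/41851 ≈ -0.080496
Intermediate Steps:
v(E, F) = 6*E**2 (v(E, F) = (6*E)*E = 6*E**2)
R = 12150*sqrt(2) (R = (6*45**2)*sqrt(4 - 2) = (6*2025)*sqrt(2) = 12150*sqrt(2) ≈ 17183.)
(R - 10445)/(-43785 + q) = (12150*sqrt(2) - 10445)/(-43785 - 39917) = (-10445 + 12150*sqrt(2))/(-83702) = (-10445 + 12150*sqrt(2))*(-1/83702) = 10445/83702 - 6075*sqrt(2)/41851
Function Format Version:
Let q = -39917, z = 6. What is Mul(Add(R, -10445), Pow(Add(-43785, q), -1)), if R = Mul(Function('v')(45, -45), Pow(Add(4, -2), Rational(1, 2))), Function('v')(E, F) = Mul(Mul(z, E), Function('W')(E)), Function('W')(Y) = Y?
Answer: Add(Rational(10445, 83702), Mul(Rational(-6075, 41851), Pow(2, Rational(1, 2)))) ≈ -0.080496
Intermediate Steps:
Function('v')(E, F) = Mul(6, Pow(E, 2)) (Function('v')(E, F) = Mul(Mul(6, E), E) = Mul(6, Pow(E, 2)))
R = Mul(12150, Pow(2, Rational(1, 2))) (R = Mul(Mul(6, Pow(45, 2)), Pow(Add(4, -2), Rational(1, 2))) = Mul(Mul(6, 2025), Pow(2, Rational(1, 2))) = Mul(12150, Pow(2, Rational(1, 2))) ≈ 17183.)
Mul(Add(R, -10445), Pow(Add(-43785, q), -1)) = Mul(Add(Mul(12150, Pow(2, Rational(1, 2))), -10445), Pow(Add(-43785, -39917), -1)) = Mul(Add(-10445, Mul(12150, Pow(2, Rational(1, 2)))), Pow(-83702, -1)) = Mul(Add(-10445, Mul(12150, Pow(2, Rational(1, 2)))), Rational(-1, 83702)) = Add(Rational(10445, 83702), Mul(Rational(-6075, 41851), Pow(2, Rational(1, 2))))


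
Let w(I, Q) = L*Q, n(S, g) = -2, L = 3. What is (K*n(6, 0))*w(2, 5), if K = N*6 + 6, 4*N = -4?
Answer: 0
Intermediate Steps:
N = -1 (N = (¼)*(-4) = -1)
w(I, Q) = 3*Q
K = 0 (K = -1*6 + 6 = -6 + 6 = 0)
(K*n(6, 0))*w(2, 5) = (0*(-2))*(3*5) = 0*15 = 0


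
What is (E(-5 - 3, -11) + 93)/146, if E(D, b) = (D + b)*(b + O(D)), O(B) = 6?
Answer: 94/73 ≈ 1.2877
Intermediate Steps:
E(D, b) = (6 + b)*(D + b) (E(D, b) = (D + b)*(b + 6) = (D + b)*(6 + b) = (6 + b)*(D + b))
(E(-5 - 3, -11) + 93)/146 = (((-11)**2 + 6*(-5 - 3) + 6*(-11) + (-5 - 3)*(-11)) + 93)/146 = ((121 + 6*(-8) - 66 - 8*(-11)) + 93)/146 = ((121 - 48 - 66 + 88) + 93)/146 = (95 + 93)/146 = (1/146)*188 = 94/73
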